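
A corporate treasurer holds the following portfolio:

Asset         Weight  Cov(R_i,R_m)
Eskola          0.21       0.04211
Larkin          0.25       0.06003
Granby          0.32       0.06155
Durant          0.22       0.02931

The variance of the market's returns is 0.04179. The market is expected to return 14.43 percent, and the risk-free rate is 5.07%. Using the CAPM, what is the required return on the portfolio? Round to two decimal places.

16.27%

β_Eskola = 0.04211 / 0.04179 = 1.0077
β_Larkin = 0.06003 / 0.04179 = 1.4365
β_Granby = 0.06155 / 0.04179 = 1.4728
β_Durant = 0.02931 / 0.04179 = 0.7014
β_P = Σ w_i β_i = 0.21×1.0077 + 0.25×1.4365 + 0.32×1.4728 + 0.22×0.7014 = 1.1963
MRP = 14.43% − 5.07% = 9.36%
E(R_P) = R_f + β_P × MRP = 5.07% + 1.1963 × 9.36% = 16.27%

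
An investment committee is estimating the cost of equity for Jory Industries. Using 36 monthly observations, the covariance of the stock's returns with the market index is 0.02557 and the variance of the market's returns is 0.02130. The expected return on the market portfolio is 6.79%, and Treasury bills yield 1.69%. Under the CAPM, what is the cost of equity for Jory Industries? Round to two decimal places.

β = Cov(R_i, R_m) / Var(R_m) = 0.02557 / 0.02130 = 1.2005
MRP = 6.79% − 1.69% = 5.10%
E(R) = R_f + β × MRP = 1.69% + 1.2005 × 5.10% = 7.81%

7.81%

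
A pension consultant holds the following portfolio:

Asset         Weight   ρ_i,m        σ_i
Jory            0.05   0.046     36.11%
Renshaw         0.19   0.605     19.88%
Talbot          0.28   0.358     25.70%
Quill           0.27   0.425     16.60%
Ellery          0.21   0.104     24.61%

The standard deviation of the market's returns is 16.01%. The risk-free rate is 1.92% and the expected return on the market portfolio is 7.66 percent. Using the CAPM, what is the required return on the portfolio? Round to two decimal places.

β_Jory = 0.046 × 36.11% / 16.01% = 0.1038
β_Renshaw = 0.605 × 19.88% / 16.01% = 0.7512
β_Talbot = 0.358 × 25.70% / 16.01% = 0.5747
β_Quill = 0.425 × 16.60% / 16.01% = 0.4407
β_Ellery = 0.104 × 24.61% / 16.01% = 0.1599
β_P = Σ w_i β_i = 0.05×0.1038 + 0.19×0.7512 + 0.28×0.5747 + 0.27×0.4407 + 0.21×0.1599 = 0.4614
MRP = 7.66% − 1.92% = 5.74%
E(R_P) = R_f + β_P × MRP = 1.92% + 0.4614 × 5.74% = 4.57%

4.57%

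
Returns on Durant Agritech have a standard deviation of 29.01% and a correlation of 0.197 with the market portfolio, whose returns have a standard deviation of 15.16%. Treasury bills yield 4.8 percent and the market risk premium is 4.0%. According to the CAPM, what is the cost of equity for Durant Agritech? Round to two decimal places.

6.31%

β = ρ × σ_i / σ_m = 0.197 × 29.01% / 15.16% = 0.3770
E(R) = 4.8% + 0.3770 × 4.0% = 6.31%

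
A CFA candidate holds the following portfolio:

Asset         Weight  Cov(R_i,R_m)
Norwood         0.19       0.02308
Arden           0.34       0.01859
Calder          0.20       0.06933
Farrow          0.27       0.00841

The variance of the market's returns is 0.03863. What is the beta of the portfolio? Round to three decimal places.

β_Norwood = 0.02308 / 0.03863 = 0.5975
β_Arden = 0.01859 / 0.03863 = 0.4812
β_Calder = 0.06933 / 0.03863 = 1.7947
β_Farrow = 0.00841 / 0.03863 = 0.2177
β_P = Σ w_i β_i = 0.19×0.5975 + 0.34×0.4812 + 0.20×1.7947 + 0.27×0.2177 = 0.6949

0.695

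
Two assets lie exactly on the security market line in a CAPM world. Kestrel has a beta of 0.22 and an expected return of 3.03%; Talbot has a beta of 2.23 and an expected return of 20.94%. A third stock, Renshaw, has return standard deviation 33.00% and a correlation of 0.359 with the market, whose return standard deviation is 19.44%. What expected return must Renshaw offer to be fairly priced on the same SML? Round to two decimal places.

6.50%

MRP = (20.94% − 3.03%) / (2.23 − 0.22) = 8.9104%
R_f = 3.03% − 0.22 × 8.9104% = 1.0697%
β_Renshaw = ρ·σ_i/σ_m = 0.359 × 33.00 / 19.44 = 0.6094
E(R_Renshaw) = R_f + β × MRP = 1.0697% + 0.6094 × 8.9104% = 6.50%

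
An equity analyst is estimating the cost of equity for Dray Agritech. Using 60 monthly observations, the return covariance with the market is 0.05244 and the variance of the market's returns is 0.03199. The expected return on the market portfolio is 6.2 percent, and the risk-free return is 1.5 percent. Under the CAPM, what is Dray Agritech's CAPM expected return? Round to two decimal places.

β = Cov(R_i, R_m) / Var(R_m) = 0.05244 / 0.03199 = 1.6393
MRP = 6.2% − 1.5% = 4.70%
E(R) = R_f + β × MRP = 1.5% + 1.6393 × 4.7% = 9.20%

9.20%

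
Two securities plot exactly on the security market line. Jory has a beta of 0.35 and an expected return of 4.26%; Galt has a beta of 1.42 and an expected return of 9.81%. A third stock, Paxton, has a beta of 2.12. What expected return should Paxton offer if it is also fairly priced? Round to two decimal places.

13.44%

MRP (SML slope) = (9.81% − 4.26%) / (1.42 − 0.35) = 5.55% / 1.07 = 5.1869%
R_f (intercept) = 4.26% − 0.35 × 5.1869% = 2.4446%
E(R_Paxton) = R_f + β × MRP = 2.4446% + 2.12 × 5.1869% = 13.44%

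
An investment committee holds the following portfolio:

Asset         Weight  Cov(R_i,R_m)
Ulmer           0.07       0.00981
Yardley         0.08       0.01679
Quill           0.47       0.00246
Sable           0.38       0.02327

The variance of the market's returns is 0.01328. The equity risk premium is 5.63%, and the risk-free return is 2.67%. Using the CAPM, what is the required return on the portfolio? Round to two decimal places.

β_Ulmer = 0.00981 / 0.01328 = 0.7387
β_Yardley = 0.01679 / 0.01328 = 1.2643
β_Quill = 0.00246 / 0.01328 = 0.1852
β_Sable = 0.02327 / 0.01328 = 1.7523
β_P = Σ w_i β_i = 0.07×0.7387 + 0.08×1.2643 + 0.47×0.1852 + 0.38×1.7523 = 0.9058
E(R_P) = R_f + β_P × MRP = 2.67% + 0.9058 × 5.63% = 7.77%

7.77%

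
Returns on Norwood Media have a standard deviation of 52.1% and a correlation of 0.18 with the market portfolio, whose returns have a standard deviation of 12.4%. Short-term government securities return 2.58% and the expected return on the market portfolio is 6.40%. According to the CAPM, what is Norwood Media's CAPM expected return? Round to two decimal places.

5.47%

β = ρ × σ_i / σ_m = 0.18 × 52.1% / 12.4% = 0.7563
MRP = 6.40% − 2.58% = 3.82%
E(R) = 2.58% + 0.7563 × 3.82% = 5.47%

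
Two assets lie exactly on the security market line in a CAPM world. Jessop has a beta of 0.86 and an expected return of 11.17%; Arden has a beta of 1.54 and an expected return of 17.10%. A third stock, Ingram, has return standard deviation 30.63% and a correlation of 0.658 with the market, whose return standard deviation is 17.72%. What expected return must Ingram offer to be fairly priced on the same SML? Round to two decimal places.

13.59%

MRP = (17.10% − 11.17%) / (1.54 − 0.86) = 8.7206%
R_f = 11.17% − 0.86 × 8.7206% = 3.6703%
β_Ingram = ρ·σ_i/σ_m = 0.658 × 30.63 / 17.72 = 1.1374
E(R_Ingram) = R_f + β × MRP = 3.6703% + 1.1374 × 8.7206% = 13.59%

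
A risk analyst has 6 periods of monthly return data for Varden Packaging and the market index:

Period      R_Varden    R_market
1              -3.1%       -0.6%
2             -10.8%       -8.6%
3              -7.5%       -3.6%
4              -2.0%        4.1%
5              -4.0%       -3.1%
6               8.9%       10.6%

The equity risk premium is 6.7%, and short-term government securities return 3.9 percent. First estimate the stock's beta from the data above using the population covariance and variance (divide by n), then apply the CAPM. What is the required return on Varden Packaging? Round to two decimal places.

Mean R_i = (-3.1 − 10.8 − 7.5 − 2.0 − 4.0 + 8.9) / 6 = -3.0833%
Mean R_m = (-0.6 − 8.6 − 3.6 + 4.1 − 3.1 + 10.6) / 6 = -0.2000%
Σ(R_i − R̄_i)(R_m − R̄_m) = 216.5800  ⇒  Cov = 216.5800 / 6 = 36.0967
Σ(R_m − R̄_m)² = 225.8200  ⇒  Var(R_m) = 225.8200 / 6 = 37.6367
β = Cov / Var(R_m) = 36.0967 / 37.6367 = 0.9591
E(R) = R_f + β × MRP = 3.9% + 0.9591 × 6.7% = 10.33%

10.33%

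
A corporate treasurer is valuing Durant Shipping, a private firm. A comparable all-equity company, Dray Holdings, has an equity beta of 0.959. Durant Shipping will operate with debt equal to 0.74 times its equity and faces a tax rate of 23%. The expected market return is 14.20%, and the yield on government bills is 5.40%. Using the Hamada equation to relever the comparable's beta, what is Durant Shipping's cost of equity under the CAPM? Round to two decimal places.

β_L = β_U × [1 + (1 − t)(D/E)] = 0.959 × [1 + (1 − 0.23) × 0.74]
    = 0.959 × [1 + 0.77 × 0.74] = 0.959 × 1.5698 = 1.5054
MRP = 14.20% − 5.40% = 8.80%
E(R) = R_f + β_L × MRP = 5.40% + 1.5054 × 8.80% = 18.65%

18.65%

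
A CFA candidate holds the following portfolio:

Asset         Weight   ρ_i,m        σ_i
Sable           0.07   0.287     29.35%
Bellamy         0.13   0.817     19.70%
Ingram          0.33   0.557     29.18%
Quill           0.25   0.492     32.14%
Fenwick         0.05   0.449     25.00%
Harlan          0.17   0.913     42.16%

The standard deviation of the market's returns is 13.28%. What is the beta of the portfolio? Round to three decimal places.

β_Sable = 0.287 × 29.35% / 13.28% = 0.6343
β_Bellamy = 0.817 × 19.70% / 13.28% = 1.2120
β_Ingram = 0.557 × 29.18% / 13.28% = 1.2239
β_Quill = 0.492 × 32.14% / 13.28% = 1.1907
β_Fenwick = 0.449 × 25.00% / 13.28% = 0.8453
β_Harlan = 0.913 × 42.16% / 13.28% = 2.8985
β_P = Σ w_i β_i = 0.07×0.6343 + 0.13×1.2120 + 0.33×1.2239 + 0.25×1.1907 + 0.05×0.8453 + 0.17×2.8985 = 1.4385

1.439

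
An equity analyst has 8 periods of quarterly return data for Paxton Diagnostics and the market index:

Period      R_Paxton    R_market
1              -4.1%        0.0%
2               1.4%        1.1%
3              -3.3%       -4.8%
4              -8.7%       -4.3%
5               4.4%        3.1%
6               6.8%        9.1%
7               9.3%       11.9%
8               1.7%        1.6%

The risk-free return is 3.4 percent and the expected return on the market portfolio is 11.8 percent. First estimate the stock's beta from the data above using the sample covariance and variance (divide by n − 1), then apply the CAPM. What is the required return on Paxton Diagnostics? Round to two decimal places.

Mean R_i = (-4.1 + 1.4 − 3.3 − 8.7 + 4.4 + 6.8 + 9.3 + 1.7) / 8 = 0.9375%
Mean R_m = (0.0 + 1.1 − 4.8 − 4.3 + 3.1 + 9.1 + 11.9 + 1.6) / 8 = 2.2125%
Σ(R_i − R̄_i)(R_m − R̄_m) = 227.1063  ⇒  Cov = 227.1063 / 7 = 32.4438
Σ(R_m − R̄_m)² = 240.1688  ⇒  Var(R_m) = 240.1688 / 7 = 34.3098
β = Cov / Var(R_m) = 32.4438 / 34.3098 = 0.9456
MRP = 11.8% − 3.4% = 8.40%
E(R) = R_f + β × MRP = 3.4% + 0.9456 × 8.4% = 11.34%

11.34%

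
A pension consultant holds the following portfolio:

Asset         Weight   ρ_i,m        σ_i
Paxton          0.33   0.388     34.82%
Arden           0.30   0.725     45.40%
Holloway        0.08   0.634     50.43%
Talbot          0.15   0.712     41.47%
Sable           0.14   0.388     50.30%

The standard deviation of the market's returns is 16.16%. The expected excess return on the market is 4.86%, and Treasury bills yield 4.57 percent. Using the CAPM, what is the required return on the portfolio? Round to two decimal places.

β_Paxton = 0.388 × 34.82% / 16.16% = 0.8360
β_Arden = 0.725 × 45.40% / 16.16% = 2.0368
β_Holloway = 0.634 × 50.43% / 16.16% = 1.9785
β_Talbot = 0.712 × 41.47% / 16.16% = 1.8271
β_Sable = 0.388 × 50.30% / 16.16% = 1.2077
β_P = Σ w_i β_i = 0.33×0.8360 + 0.30×2.0368 + 0.08×1.9785 + 0.15×1.8271 + 0.14×1.2077 = 1.4883
E(R_P) = R_f + β_P × MRP = 4.57% + 1.4883 × 4.86% = 11.80%

11.80%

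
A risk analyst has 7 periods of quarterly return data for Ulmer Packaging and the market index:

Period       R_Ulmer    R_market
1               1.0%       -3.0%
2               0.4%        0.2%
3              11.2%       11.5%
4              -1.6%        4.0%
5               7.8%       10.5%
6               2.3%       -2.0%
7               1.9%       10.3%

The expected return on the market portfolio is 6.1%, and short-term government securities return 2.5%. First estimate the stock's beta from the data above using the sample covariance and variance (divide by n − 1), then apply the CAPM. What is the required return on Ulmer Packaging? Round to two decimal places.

4.22%

Mean R_i = (1.0 + 0.4 + 11.2 − 1.6 + 7.8 + 2.3 + 1.9) / 7 = 3.2857%
Mean R_m = (-3.0 + 0.2 + 11.5 + 4.0 + 10.5 − 2.0 + 10.3) / 7 = 4.5000%
Σ(R_i − R̄_i)(R_m − R̄_m) = 112.8500  ⇒  Cov = 112.8500 / 6 = 18.8083
Σ(R_m − R̄_m)² = 235.8800  ⇒  Var(R_m) = 235.8800 / 6 = 39.3133
β = Cov / Var(R_m) = 18.8083 / 39.3133 = 0.4784
MRP = 6.1% − 2.5% = 3.60%
E(R) = R_f + β × MRP = 2.5% + 0.4784 × 3.6% = 4.22%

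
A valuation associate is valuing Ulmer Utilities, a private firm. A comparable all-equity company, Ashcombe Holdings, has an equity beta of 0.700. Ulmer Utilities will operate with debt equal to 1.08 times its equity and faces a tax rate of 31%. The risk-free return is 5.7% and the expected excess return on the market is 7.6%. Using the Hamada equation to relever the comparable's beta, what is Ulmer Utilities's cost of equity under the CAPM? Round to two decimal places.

14.98%

β_L = β_U × [1 + (1 − t)(D/E)] = 0.700 × [1 + (1 − 0.31) × 1.08]
    = 0.700 × [1 + 0.69 × 1.08] = 0.700 × 1.7452 = 1.2216
E(R) = R_f + β_L × MRP = 5.7% + 1.2216 × 7.6% = 14.98%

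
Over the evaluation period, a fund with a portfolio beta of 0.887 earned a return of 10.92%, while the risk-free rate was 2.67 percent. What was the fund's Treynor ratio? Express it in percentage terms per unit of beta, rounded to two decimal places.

9.30%

Treynor = (R_P − R_f) / β_P = (10.92% − 2.67%) / 0.8870 = 8.25% / 0.8870 = 9.30%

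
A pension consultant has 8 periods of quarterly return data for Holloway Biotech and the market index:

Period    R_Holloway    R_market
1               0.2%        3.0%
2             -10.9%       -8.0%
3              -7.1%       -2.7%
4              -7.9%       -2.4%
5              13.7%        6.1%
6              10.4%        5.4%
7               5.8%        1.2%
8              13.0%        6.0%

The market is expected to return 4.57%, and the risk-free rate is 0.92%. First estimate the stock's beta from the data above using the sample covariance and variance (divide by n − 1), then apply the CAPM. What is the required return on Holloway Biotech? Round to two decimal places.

Mean R_i = (0.2 − 10.9 − 7.1 − 7.9 + 13.7 + 10.4 + 5.8 + 13.0) / 8 = 2.1500%
Mean R_m = (3.0 − 8.0 − 2.7 − 2.4 + 6.1 + 5.4 + 1.2 + 6.0) / 8 = 1.0750%
Σ(R_i − R̄_i)(R_m − R̄_m) = 332.1300  ⇒  Cov = 332.1300 / 7 = 47.4471
Σ(R_m − R̄_m)² = 180.6150  ⇒  Var(R_m) = 180.6150 / 7 = 25.8021
β = Cov / Var(R_m) = 47.4471 / 25.8021 = 1.8389
MRP = 4.57% − 0.92% = 3.65%
E(R) = R_f + β × MRP = 0.92% + 1.8389 × 3.65% = 7.63%

7.63%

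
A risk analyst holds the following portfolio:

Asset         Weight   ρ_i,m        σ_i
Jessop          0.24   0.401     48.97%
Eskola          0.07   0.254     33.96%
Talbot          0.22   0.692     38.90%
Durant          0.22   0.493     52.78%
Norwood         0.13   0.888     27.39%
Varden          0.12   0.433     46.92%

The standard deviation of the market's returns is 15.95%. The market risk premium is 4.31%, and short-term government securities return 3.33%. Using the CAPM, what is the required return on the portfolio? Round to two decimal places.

9.43%

β_Jessop = 0.401 × 48.97% / 15.95% = 1.2312
β_Eskola = 0.254 × 33.96% / 15.95% = 0.5408
β_Talbot = 0.692 × 38.90% / 15.95% = 1.6877
β_Durant = 0.493 × 52.78% / 15.95% = 1.6314
β_Norwood = 0.888 × 27.39% / 15.95% = 1.5249
β_Varden = 0.433 × 46.92% / 15.95% = 1.2738
β_P = Σ w_i β_i = 0.24×1.2312 + 0.07×0.5408 + 0.22×1.6877 + 0.22×1.6314 + 0.13×1.5249 + 0.12×1.2738 = 1.4146
E(R_P) = R_f + β_P × MRP = 3.33% + 1.4146 × 4.31% = 9.43%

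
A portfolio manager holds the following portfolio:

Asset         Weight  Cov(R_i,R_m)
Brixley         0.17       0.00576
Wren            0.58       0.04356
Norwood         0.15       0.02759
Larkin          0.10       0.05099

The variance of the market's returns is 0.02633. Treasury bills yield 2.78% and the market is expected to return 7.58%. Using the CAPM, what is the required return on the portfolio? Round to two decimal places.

9.25%

β_Brixley = 0.00576 / 0.02633 = 0.2188
β_Wren = 0.04356 / 0.02633 = 1.6544
β_Norwood = 0.02759 / 0.02633 = 1.0479
β_Larkin = 0.05099 / 0.02633 = 1.9366
β_P = Σ w_i β_i = 0.17×0.2188 + 0.58×1.6544 + 0.15×1.0479 + 0.10×1.9366 = 1.3476
MRP = 7.58% − 2.78% = 4.80%
E(R_P) = R_f + β_P × MRP = 2.78% + 1.3476 × 4.80% = 9.25%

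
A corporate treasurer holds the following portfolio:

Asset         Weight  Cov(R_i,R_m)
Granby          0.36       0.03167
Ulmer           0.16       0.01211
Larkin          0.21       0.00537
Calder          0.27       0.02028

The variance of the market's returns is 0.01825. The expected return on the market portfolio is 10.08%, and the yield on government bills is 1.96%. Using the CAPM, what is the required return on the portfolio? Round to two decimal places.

10.83%

β_Granby = 0.03167 / 0.01825 = 1.7353
β_Ulmer = 0.01211 / 0.01825 = 0.6636
β_Larkin = 0.00537 / 0.01825 = 0.2942
β_Calder = 0.02028 / 0.01825 = 1.1112
β_P = Σ w_i β_i = 0.36×1.7353 + 0.16×0.6636 + 0.21×0.2942 + 0.27×1.1112 = 1.0927
MRP = 10.08% − 1.96% = 8.12%
E(R_P) = R_f + β_P × MRP = 1.96% + 1.0927 × 8.12% = 10.83%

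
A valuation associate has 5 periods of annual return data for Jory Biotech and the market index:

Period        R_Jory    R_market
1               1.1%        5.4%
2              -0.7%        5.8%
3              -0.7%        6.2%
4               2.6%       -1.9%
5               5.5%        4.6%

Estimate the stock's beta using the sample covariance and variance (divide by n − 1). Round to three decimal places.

Mean R_i = (1.1 − 0.7 − 0.7 + 2.6 + 5.5) / 5 = 1.5600%
Mean R_m = (5.4 + 5.8 + 6.2 − 1.9 + 4.6) / 5 = 4.0200%
Σ(R_i − R̄_i)(R_m − R̄_m) = -13.4560  ⇒  Cov = -13.4560 / 4 = -3.3640
Σ(R_m − R̄_m)² = 45.2080  ⇒  Var(R_m) = 45.2080 / 4 = 11.3020
β = Cov / Var(R_m) = -3.3640 / 11.3020 = -0.2976

-0.298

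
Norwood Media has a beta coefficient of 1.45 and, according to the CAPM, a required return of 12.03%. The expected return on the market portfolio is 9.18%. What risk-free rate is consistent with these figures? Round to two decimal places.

E(R) = R_f + β(E(R_m) − R_f) = R_f(1 − β) + β·E(R_m)
12.03% = R_f × (1 − 1.45) + 1.45 × 9.18%
12.03% = R_f × -0.45 + 13.3110%
R_f = (12.03% − 13.3110%) / -0.45 = 2.85%

2.85%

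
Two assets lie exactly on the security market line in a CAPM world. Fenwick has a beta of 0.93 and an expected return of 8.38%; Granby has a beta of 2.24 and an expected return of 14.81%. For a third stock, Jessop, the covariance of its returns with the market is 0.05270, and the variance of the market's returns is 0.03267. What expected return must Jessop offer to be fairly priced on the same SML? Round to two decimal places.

MRP = (14.81% − 8.38%) / (2.24 − 0.93) = 4.9084%
R_f = 8.38% − 0.93 × 4.9084% = 3.8152%
β_Jessop = Cov / Var(R_m) = 0.05270 / 0.03267 = 1.6131
E(R_Jessop) = R_f + β × MRP = 3.8152% + 1.6131 × 4.9084% = 11.73%

11.73%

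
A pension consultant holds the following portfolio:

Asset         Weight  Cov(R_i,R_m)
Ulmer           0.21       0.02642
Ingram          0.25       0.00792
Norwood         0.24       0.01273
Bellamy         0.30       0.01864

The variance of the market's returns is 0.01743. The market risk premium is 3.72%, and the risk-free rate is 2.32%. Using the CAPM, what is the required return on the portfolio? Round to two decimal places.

5.77%

β_Ulmer = 0.02642 / 0.01743 = 1.5158
β_Ingram = 0.00792 / 0.01743 = 0.4544
β_Norwood = 0.01273 / 0.01743 = 0.7303
β_Bellamy = 0.01864 / 0.01743 = 1.0694
β_P = Σ w_i β_i = 0.21×1.5158 + 0.25×0.4544 + 0.24×0.7303 + 0.30×1.0694 = 0.9280
E(R_P) = R_f + β_P × MRP = 2.32% + 0.9280 × 3.72% = 5.77%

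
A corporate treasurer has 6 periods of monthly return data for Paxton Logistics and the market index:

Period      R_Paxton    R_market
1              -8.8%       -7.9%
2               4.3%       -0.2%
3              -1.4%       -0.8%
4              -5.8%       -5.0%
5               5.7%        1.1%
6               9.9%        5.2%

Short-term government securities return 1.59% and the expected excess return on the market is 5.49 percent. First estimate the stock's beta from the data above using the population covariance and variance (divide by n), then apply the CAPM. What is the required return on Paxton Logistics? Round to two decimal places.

Mean R_i = (-8.8 + 4.3 − 1.4 − 5.8 + 5.7 + 9.9) / 6 = 0.6500%
Mean R_m = (-7.9 − 0.2 − 0.8 − 5.0 + 1.1 + 5.2) / 6 = -1.2667%
Σ(R_i − R̄_i)(R_m − R̄_m) = 161.4700  ⇒  Cov = 161.4700 / 6 = 26.9117
Σ(R_m − R̄_m)² = 106.7133  ⇒  Var(R_m) = 106.7133 / 6 = 17.7856
β = Cov / Var(R_m) = 26.9117 / 17.7856 = 1.5131
E(R) = R_f + β × MRP = 1.59% + 1.5131 × 5.49% = 9.90%

9.90%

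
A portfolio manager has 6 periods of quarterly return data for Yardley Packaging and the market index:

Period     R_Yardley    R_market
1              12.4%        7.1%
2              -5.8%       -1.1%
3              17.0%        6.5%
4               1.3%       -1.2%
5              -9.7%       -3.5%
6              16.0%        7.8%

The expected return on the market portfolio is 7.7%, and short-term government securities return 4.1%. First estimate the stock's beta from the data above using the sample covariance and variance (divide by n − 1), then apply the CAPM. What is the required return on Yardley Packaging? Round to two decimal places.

12.01%

Mean R_i = (12.4 − 5.8 + 17.0 + 1.3 − 9.7 + 16.0) / 6 = 5.2000%
Mean R_m = (7.1 − 1.1 + 6.5 − 1.2 − 3.5 + 7.8) / 6 = 2.6000%
Σ(R_i − R̄_i)(R_m − R̄_m) = 280.9900  ⇒  Cov = 280.9900 / 5 = 56.1980
Σ(R_m − R̄_m)² = 127.8400  ⇒  Var(R_m) = 127.8400 / 5 = 25.5680
β = Cov / Var(R_m) = 56.1980 / 25.5680 = 2.1980
MRP = 7.7% − 4.1% = 3.60%
E(R) = R_f + β × MRP = 4.1% + 2.1980 × 3.6% = 12.01%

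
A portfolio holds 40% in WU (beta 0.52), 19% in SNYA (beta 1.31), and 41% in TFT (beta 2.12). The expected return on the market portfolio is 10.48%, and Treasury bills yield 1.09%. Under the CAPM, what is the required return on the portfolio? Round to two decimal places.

13.54%

β_P = Σ w_i β_i = 0.40×0.52 + 0.19×1.31 + 0.41×2.12 = 1.3261
MRP = 10.48% − 1.09% = 9.39%
E(R_P) = R_f + β_P × MRP = 1.09% + 1.3261 × 9.39% = 13.54%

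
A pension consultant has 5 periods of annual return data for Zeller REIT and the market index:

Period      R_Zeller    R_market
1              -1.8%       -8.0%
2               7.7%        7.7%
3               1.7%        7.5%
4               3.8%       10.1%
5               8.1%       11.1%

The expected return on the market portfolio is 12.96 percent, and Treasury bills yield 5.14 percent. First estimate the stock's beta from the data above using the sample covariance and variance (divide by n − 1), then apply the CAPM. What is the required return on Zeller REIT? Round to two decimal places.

Mean R_i = (-1.8 + 7.7 + 1.7 + 3.8 + 8.1) / 5 = 3.9000%
Mean R_m = (-8.0 + 7.7 + 7.5 + 10.1 + 11.1) / 5 = 5.6800%
Σ(R_i − R̄_i)(R_m − R̄_m) = 103.9700  ⇒  Cov = 103.9700 / 4 = 25.9925
Σ(R_m − R̄_m)² = 243.4480  ⇒  Var(R_m) = 243.4480 / 4 = 60.8620
β = Cov / Var(R_m) = 25.9925 / 60.8620 = 0.4271
MRP = 12.96% − 5.14% = 7.82%
E(R) = R_f + β × MRP = 5.14% + 0.4271 × 7.82% = 8.48%

8.48%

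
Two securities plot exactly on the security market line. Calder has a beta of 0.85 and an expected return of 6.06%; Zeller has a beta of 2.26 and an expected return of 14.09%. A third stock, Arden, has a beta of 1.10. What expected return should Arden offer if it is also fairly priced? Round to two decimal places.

7.48%

MRP (SML slope) = (14.09% − 6.06%) / (2.26 − 0.85) = 8.03% / 1.41 = 5.6950%
R_f (intercept) = 6.06% − 0.85 × 5.6950% = 1.2193%
E(R_Arden) = R_f + β × MRP = 1.2193% + 1.10 × 5.6950% = 7.48%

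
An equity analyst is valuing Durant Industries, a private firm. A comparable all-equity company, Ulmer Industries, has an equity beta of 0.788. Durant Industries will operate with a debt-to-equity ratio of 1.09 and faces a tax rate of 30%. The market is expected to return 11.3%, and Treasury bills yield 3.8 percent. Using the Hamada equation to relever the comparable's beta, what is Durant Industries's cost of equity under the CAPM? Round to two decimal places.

β_L = β_U × [1 + (1 − t)(D/E)] = 0.788 × [1 + (1 − 0.30) × 1.09]
    = 0.788 × [1 + 0.70 × 1.09] = 0.788 × 1.7630 = 1.3892
MRP = 11.3% − 3.8% = 7.50%
E(R) = R_f + β_L × MRP = 3.8% + 1.3892 × 7.5% = 14.22%

14.22%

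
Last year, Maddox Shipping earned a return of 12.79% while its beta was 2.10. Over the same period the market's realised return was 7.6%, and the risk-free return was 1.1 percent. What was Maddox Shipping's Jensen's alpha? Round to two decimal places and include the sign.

Market excess return = 7.6% − 1.1% = 6.50%
CAPM benchmark = R_f + β(R_m − R_f) = 1.1% + 2.10 × 6.5% = 14.7500%
α = actual − benchmark = 12.79% − 14.7500% = -1.96%

-1.96%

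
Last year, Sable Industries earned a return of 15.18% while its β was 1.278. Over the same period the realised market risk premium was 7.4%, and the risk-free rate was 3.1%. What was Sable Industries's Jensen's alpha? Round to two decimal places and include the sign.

CAPM benchmark = R_f + β(R_m − R_f) = 3.1% + 1.278 × 7.4% = 12.5572%
α = actual − benchmark = 15.18% − 12.5572% = +2.62%

+2.62%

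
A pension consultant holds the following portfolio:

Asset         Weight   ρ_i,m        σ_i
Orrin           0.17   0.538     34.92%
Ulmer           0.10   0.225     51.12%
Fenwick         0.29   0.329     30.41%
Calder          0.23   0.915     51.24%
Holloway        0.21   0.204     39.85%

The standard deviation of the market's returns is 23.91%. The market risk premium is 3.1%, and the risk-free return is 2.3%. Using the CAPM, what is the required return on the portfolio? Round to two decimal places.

4.86%

β_Orrin = 0.538 × 34.92% / 23.91% = 0.7857
β_Ulmer = 0.225 × 51.12% / 23.91% = 0.4811
β_Fenwick = 0.329 × 30.41% / 23.91% = 0.4184
β_Calder = 0.915 × 51.24% / 23.91% = 1.9609
β_Holloway = 0.204 × 39.85% / 23.91% = 0.3400
β_P = Σ w_i β_i = 0.17×0.7857 + 0.10×0.4811 + 0.29×0.4184 + 0.23×1.9609 + 0.21×0.3400 = 0.8254
E(R_P) = R_f + β_P × MRP = 2.3% + 0.8254 × 3.1% = 4.86%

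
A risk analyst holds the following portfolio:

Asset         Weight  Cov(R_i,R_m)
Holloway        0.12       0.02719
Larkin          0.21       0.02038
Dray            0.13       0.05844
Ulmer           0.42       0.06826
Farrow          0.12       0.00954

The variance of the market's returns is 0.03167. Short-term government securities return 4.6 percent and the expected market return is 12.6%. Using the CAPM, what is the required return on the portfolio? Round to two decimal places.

15.96%

β_Holloway = 0.02719 / 0.03167 = 0.8585
β_Larkin = 0.02038 / 0.03167 = 0.6435
β_Dray = 0.05844 / 0.03167 = 1.8453
β_Ulmer = 0.06826 / 0.03167 = 2.1554
β_Farrow = 0.00954 / 0.03167 = 0.3012
β_P = Σ w_i β_i = 0.12×0.8585 + 0.21×0.6435 + 0.13×1.8453 + 0.42×2.1554 + 0.12×0.3012 = 1.4195
MRP = 12.6% − 4.6% = 8.00%
E(R_P) = R_f + β_P × MRP = 4.6% + 1.4195 × 8.0% = 15.96%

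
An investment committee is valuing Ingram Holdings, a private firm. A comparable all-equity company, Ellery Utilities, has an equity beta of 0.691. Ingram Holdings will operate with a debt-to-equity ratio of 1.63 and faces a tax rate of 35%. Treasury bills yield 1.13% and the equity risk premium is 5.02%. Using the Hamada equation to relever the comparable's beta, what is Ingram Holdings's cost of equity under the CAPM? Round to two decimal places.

β_L = β_U × [1 + (1 − t)(D/E)] = 0.691 × [1 + (1 − 0.35) × 1.63]
    = 0.691 × [1 + 0.65 × 1.63] = 0.691 × 2.0595 = 1.4231
E(R) = R_f + β_L × MRP = 1.13% + 1.4231 × 5.02% = 8.27%

8.27%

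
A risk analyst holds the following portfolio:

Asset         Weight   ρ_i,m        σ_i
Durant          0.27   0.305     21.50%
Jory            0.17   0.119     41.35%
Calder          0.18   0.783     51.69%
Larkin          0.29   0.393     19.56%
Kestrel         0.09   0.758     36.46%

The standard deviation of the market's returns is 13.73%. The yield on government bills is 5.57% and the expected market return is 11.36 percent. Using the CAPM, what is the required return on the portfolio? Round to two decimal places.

11.73%

β_Durant = 0.305 × 21.50% / 13.73% = 0.4776
β_Jory = 0.119 × 41.35% / 13.73% = 0.3584
β_Calder = 0.783 × 51.69% / 13.73% = 2.9478
β_Larkin = 0.393 × 19.56% / 13.73% = 0.5599
β_Kestrel = 0.758 × 36.46% / 13.73% = 2.0129
β_P = Σ w_i β_i = 0.27×0.4776 + 0.17×0.3584 + 0.18×2.9478 + 0.29×0.5599 + 0.09×2.0129 = 1.0640
MRP = 11.36% − 5.57% = 5.79%
E(R_P) = R_f + β_P × MRP = 5.57% + 1.0640 × 5.79% = 11.73%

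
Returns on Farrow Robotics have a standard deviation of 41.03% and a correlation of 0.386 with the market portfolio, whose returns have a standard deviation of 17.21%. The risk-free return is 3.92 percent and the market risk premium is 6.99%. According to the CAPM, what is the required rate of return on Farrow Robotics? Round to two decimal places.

10.35%

β = ρ × σ_i / σ_m = 0.386 × 41.03% / 17.21% = 0.9203
E(R) = 3.92% + 0.9203 × 6.99% = 10.35%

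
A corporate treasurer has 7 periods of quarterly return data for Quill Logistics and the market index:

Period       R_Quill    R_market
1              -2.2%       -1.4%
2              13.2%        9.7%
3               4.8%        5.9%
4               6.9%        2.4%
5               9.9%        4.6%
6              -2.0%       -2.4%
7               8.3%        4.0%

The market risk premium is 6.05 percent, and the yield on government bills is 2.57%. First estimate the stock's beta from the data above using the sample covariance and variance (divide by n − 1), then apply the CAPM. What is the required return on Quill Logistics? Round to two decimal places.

Mean R_i = (-2.2 + 13.2 + 4.8 + 6.9 + 9.9 − 2.0 + 8.3) / 7 = 5.5571%
Mean R_m = (-1.4 + 9.7 + 5.9 + 2.4 + 4.6 − 2.4 + 4.0) / 7 = 3.2571%
Σ(R_i − R̄_i)(R_m − R̄_m) = 132.8371  ⇒  Cov = 132.8371 / 6 = 22.1395
Σ(R_m − R̄_m)² = 105.2771  ⇒  Var(R_m) = 105.2771 / 6 = 17.5462
β = Cov / Var(R_m) = 22.1395 / 17.5462 = 1.2618
E(R) = R_f + β × MRP = 2.57% + 1.2618 × 6.05% = 10.20%

10.20%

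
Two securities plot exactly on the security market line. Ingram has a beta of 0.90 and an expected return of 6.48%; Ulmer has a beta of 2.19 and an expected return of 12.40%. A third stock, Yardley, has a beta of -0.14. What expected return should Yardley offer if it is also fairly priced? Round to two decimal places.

1.71%

MRP (SML slope) = (12.40% − 6.48%) / (2.19 − 0.90) = 5.92% / 1.29 = 4.5891%
R_f (intercept) = 6.48% − 0.90 × 4.5891% = 2.3498%
E(R_Yardley) = R_f + β × MRP = 2.3498% + -0.14 × 4.5891% = 1.71%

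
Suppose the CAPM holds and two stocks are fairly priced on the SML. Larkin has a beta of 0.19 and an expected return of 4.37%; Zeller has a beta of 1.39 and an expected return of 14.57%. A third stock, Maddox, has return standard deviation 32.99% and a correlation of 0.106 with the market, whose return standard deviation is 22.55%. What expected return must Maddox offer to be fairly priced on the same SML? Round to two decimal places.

MRP = (14.57% − 4.37%) / (1.39 − 0.19) = 8.5000%
R_f = 4.37% − 0.19 × 8.5000% = 2.7550%
β_Maddox = ρ·σ_i/σ_m = 0.106 × 32.99 / 22.55 = 0.1551
E(R_Maddox) = R_f + β × MRP = 2.7550% + 0.1551 × 8.5000% = 4.07%

4.07%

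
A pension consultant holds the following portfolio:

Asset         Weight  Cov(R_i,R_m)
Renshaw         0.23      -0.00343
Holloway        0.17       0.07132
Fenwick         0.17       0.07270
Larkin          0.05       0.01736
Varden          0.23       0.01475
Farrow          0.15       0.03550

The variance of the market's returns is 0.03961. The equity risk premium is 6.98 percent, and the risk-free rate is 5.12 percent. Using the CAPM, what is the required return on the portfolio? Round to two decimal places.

β_Renshaw = -0.00343 / 0.03961 = -0.0866
β_Holloway = 0.07132 / 0.03961 = 1.8006
β_Fenwick = 0.07270 / 0.03961 = 1.8354
β_Larkin = 0.01736 / 0.03961 = 0.4383
β_Varden = 0.01475 / 0.03961 = 0.3724
β_Farrow = 0.03550 / 0.03961 = 0.8962
β_P = Σ w_i β_i = 0.23×-0.0866 + 0.17×1.8006 + 0.17×1.8354 + 0.05×0.4383 + 0.23×0.3724 + 0.15×0.8962 = 0.8402
E(R_P) = R_f + β_P × MRP = 5.12% + 0.8402 × 6.98% = 10.98%

10.98%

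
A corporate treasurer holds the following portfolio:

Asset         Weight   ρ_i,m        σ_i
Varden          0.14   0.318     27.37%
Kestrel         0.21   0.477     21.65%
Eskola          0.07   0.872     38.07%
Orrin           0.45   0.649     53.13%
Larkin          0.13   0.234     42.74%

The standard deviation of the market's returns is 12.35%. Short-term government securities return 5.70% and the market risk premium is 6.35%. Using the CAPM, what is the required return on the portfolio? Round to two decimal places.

β_Varden = 0.318 × 27.37% / 12.35% = 0.7047
β_Kestrel = 0.477 × 21.65% / 12.35% = 0.8362
β_Eskola = 0.872 × 38.07% / 12.35% = 2.6880
β_Orrin = 0.649 × 53.13% / 12.35% = 2.7920
β_Larkin = 0.234 × 42.74% / 12.35% = 0.8098
β_P = Σ w_i β_i = 0.14×0.7047 + 0.21×0.8362 + 0.07×2.6880 + 0.45×2.7920 + 0.13×0.8098 = 1.8241
E(R_P) = R_f + β_P × MRP = 5.70% + 1.8241 × 6.35% = 17.28%

17.28%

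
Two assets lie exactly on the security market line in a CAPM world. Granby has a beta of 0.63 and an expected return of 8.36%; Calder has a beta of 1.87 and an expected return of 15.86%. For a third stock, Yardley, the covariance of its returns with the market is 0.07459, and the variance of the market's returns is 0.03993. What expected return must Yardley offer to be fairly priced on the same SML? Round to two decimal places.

MRP = (15.86% − 8.36%) / (1.87 − 0.63) = 6.0484%
R_f = 8.36% − 0.63 × 6.0484% = 4.5495%
β_Yardley = Cov / Var(R_m) = 0.07459 / 0.03993 = 1.8680
E(R_Yardley) = R_f + β × MRP = 4.5495% + 1.8680 × 6.0484% = 15.85%

15.85%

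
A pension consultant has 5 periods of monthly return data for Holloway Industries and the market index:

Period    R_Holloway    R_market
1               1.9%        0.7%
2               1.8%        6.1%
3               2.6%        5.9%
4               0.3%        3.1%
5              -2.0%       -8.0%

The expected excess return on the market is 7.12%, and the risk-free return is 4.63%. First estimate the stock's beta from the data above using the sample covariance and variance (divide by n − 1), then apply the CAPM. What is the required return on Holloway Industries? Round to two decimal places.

6.62%

Mean R_i = (1.9 + 1.8 + 2.6 + 0.3 − 2.0) / 5 = 0.9200%
Mean R_m = (0.7 + 6.1 + 5.9 + 3.1 − 8.0) / 5 = 1.5600%
Σ(R_i − R̄_i)(R_m − R̄_m) = 37.4040  ⇒  Cov = 37.4040 / 4 = 9.3510
Σ(R_m − R̄_m)² = 133.9520  ⇒  Var(R_m) = 133.9520 / 4 = 33.4880
β = Cov / Var(R_m) = 9.3510 / 33.4880 = 0.2792
E(R) = R_f + β × MRP = 4.63% + 0.2792 × 7.12% = 6.62%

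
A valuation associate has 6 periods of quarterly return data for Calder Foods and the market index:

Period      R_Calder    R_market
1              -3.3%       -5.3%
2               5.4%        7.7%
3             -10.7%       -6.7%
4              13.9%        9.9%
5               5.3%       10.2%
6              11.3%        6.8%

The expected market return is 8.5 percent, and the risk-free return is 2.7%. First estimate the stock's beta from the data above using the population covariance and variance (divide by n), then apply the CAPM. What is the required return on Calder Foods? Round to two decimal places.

Mean R_i = (-3.3 + 5.4 − 10.7 + 13.9 + 5.3 + 11.3) / 6 = 3.6500%
Mean R_m = (-5.3 + 7.7 − 6.7 + 9.9 + 10.2 + 6.8) / 6 = 3.7667%
Σ(R_i − R̄_i)(R_m − R̄_m) = 316.7800  ⇒  Cov = 316.7800 / 6 = 52.7967
Σ(R_m − R̄_m)² = 295.4333  ⇒  Var(R_m) = 295.4333 / 6 = 49.2389
β = Cov / Var(R_m) = 52.7967 / 49.2389 = 1.0723
MRP = 8.5% − 2.7% = 5.80%
E(R) = R_f + β × MRP = 2.7% + 1.0723 × 5.8% = 8.92%

8.92%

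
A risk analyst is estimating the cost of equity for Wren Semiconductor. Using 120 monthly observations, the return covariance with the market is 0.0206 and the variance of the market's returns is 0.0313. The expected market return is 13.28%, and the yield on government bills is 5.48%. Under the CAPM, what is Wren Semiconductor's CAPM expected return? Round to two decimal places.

10.61%

β = Cov(R_i, R_m) / Var(R_m) = 0.0206 / 0.0313 = 0.6581
MRP = 13.28% − 5.48% = 7.80%
E(R) = R_f + β × MRP = 5.48% + 0.6581 × 7.80% = 10.61%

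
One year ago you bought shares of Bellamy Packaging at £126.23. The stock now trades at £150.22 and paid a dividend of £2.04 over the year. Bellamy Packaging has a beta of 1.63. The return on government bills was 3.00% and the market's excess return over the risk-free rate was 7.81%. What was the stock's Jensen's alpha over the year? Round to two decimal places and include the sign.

+4.89%

Realised HPR = (P1 + D1 − P0) / P0 = (150.22 + 2.04 − 126.23) / 126.23 = 26.03 / 126.23 = 20.6211%
CAPM required = R_f + β·MRP = 3.00% + 1.63 × 7.81% = 15.7303%
α = realised − required = 20.6211% − 15.7303% = +4.89%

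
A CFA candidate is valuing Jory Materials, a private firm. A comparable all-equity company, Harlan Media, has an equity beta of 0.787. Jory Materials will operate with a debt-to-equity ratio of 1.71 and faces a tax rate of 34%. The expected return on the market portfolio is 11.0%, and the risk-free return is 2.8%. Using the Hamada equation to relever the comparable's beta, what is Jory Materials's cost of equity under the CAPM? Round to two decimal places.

β_L = β_U × [1 + (1 − t)(D/E)] = 0.787 × [1 + (1 − 0.34) × 1.71]
    = 0.787 × [1 + 0.66 × 1.71] = 0.787 × 2.1286 = 1.6752
MRP = 11.0% − 2.8% = 8.20%
E(R) = R_f + β_L × MRP = 2.8% + 1.6752 × 8.2% = 16.54%

16.54%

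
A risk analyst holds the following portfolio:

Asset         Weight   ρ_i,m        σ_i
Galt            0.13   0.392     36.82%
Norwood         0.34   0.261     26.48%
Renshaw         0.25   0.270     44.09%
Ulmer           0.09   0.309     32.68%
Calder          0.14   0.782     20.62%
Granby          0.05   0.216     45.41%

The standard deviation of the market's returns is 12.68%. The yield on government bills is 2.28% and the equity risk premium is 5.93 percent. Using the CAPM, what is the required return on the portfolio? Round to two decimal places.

β_Galt = 0.392 × 36.82% / 12.68% = 1.1383
β_Norwood = 0.261 × 26.48% / 12.68% = 0.5451
β_Renshaw = 0.270 × 44.09% / 12.68% = 0.9388
β_Ulmer = 0.309 × 32.68% / 12.68% = 0.7964
β_Calder = 0.782 × 20.62% / 12.68% = 1.2717
β_Granby = 0.216 × 45.41% / 12.68% = 0.7735
β_P = Σ w_i β_i = 0.13×1.1383 + 0.34×0.5451 + 0.25×0.9388 + 0.09×0.7964 + 0.14×1.2717 + 0.05×0.7735 = 0.8564
E(R_P) = R_f + β_P × MRP = 2.28% + 0.8564 × 5.93% = 7.36%

7.36%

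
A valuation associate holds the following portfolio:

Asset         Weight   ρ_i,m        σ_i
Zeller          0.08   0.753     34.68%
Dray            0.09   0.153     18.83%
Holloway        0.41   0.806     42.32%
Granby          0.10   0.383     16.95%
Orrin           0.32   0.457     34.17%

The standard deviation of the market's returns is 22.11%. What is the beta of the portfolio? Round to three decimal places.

β_Zeller = 0.753 × 34.68% / 22.11% = 1.1811
β_Dray = 0.153 × 18.83% / 22.11% = 0.1303
β_Holloway = 0.806 × 42.32% / 22.11% = 1.5427
β_Granby = 0.383 × 16.95% / 22.11% = 0.2936
β_Orrin = 0.457 × 34.17% / 22.11% = 0.7063
β_P = Σ w_i β_i = 0.08×1.1811 + 0.09×0.1303 + 0.41×1.5427 + 0.10×0.2936 + 0.32×0.7063 = 0.9941

0.994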